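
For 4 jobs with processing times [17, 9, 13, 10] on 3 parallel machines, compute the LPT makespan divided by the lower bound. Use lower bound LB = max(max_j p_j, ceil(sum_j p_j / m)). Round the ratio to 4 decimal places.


LPT order: [17, 13, 10, 9]
Machine loads after assignment: [17, 13, 19]
LPT makespan = 19
Lower bound = max(max_job, ceil(total/3)) = max(17, 17) = 17
Ratio = 19 / 17 = 1.1176

1.1176


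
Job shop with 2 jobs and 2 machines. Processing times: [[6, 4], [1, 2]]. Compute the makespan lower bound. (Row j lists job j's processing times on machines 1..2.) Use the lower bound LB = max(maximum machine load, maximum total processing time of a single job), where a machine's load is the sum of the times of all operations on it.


Machine loads:
  Machine 1: 6 + 1 = 7
  Machine 2: 4 + 2 = 6
Max machine load = 7
Job totals:
  Job 1: 10
  Job 2: 3
Max job total = 10
Lower bound = max(7, 10) = 10

10


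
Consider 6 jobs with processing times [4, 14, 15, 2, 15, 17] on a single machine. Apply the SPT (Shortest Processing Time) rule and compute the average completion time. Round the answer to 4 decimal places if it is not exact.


Sort jobs by processing time (SPT order): [2, 4, 14, 15, 15, 17]
Compute completion times sequentially:
  Job 1: processing = 2, completes at 2
  Job 2: processing = 4, completes at 6
  Job 3: processing = 14, completes at 20
  Job 4: processing = 15, completes at 35
  Job 5: processing = 15, completes at 50
  Job 6: processing = 17, completes at 67
Sum of completion times = 180
Average completion time = 180/6 = 30.0

30.0


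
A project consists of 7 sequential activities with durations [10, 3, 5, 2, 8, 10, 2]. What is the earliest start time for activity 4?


Activity 4 starts after activities 1 through 3 complete.
Predecessor durations: [10, 3, 5]
ES = 10 + 3 + 5 = 18

18


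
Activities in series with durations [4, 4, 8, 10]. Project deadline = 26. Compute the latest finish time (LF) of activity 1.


LF(activity 1) = deadline - sum of successor durations
Successors: activities 2 through 4 with durations [4, 8, 10]
Sum of successor durations = 22
LF = 26 - 22 = 4

4


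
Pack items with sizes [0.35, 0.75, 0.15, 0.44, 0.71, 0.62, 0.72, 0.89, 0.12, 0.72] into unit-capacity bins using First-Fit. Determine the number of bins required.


Place items sequentially using First-Fit:
  Item 0.35 -> new Bin 1
  Item 0.75 -> new Bin 2
  Item 0.15 -> Bin 1 (now 0.5)
  Item 0.44 -> Bin 1 (now 0.94)
  Item 0.71 -> new Bin 3
  Item 0.62 -> new Bin 4
  Item 0.72 -> new Bin 5
  Item 0.89 -> new Bin 6
  Item 0.12 -> Bin 2 (now 0.87)
  Item 0.72 -> new Bin 7
Total bins used = 7

7


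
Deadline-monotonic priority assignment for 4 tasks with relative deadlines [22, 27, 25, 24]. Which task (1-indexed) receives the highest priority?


Sort tasks by relative deadline (ascending):
  Task 1: deadline = 22
  Task 4: deadline = 24
  Task 3: deadline = 25
  Task 2: deadline = 27
Priority order (highest first): [1, 4, 3, 2]
Highest priority task = 1

1


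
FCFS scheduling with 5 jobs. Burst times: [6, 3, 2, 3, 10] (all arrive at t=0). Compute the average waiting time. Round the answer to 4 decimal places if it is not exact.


FCFS order (as given): [6, 3, 2, 3, 10]
Waiting times:
  Job 1: wait = 0
  Job 2: wait = 6
  Job 3: wait = 9
  Job 4: wait = 11
  Job 5: wait = 14
Sum of waiting times = 40
Average waiting time = 40/5 = 8.0

8.0


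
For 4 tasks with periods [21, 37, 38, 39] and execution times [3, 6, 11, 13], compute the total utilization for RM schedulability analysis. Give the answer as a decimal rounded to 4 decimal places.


Compute individual utilizations (exact fractions):
  Task 1: C/T = 3/21 = 1/7 (approx. 0.1429)
  Task 2: C/T = 6/37 (approx. 0.1622)
  Task 3: C/T = 11/38 (approx. 0.2895)
  Task 4: C/T = 13/39 = 1/3 (approx. 0.3333)
Total utilization U = 1/7 + 6/37 + 11/38 + 1/3 = 27395/29526
Rounded to 4 decimal places: U = 0.9278
RM (Liu & Layland) bound for 4 tasks = 0.756828; compare with U = 27395/29526 (approx. 0.927826)
bound < U <= 1, so the RM sufficient condition is not met (inconclusive; an exact test such as response-time analysis is needed).

0.9278


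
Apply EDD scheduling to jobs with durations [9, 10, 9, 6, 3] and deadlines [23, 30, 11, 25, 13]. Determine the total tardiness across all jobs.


Sort by due date (EDD order): [(9, 11), (3, 13), (9, 23), (6, 25), (10, 30)]
Compute completion times and tardiness:
  Job 1: p=9, d=11, C=9, tardiness=max(0,9-11)=0
  Job 2: p=3, d=13, C=12, tardiness=max(0,12-13)=0
  Job 3: p=9, d=23, C=21, tardiness=max(0,21-23)=0
  Job 4: p=6, d=25, C=27, tardiness=max(0,27-25)=2
  Job 5: p=10, d=30, C=37, tardiness=max(0,37-30)=7
Total tardiness = 9

9


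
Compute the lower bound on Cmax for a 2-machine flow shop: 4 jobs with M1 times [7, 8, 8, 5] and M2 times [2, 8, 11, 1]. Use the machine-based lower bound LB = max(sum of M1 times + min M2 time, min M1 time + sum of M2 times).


LB1 = sum(M1 times) + min(M2 times) = 28 + 1 = 29
LB2 = min(M1 times) + sum(M2 times) = 5 + 22 = 27
Lower bound = max(LB1, LB2) = max(29, 27) = 29

29


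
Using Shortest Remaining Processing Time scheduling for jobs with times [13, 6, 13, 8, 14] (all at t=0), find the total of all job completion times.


Since all jobs arrive at t=0, SRPT equals SPT ordering.
SPT order: [6, 8, 13, 13, 14]
Completion times:
  Job 1: p=6, C=6
  Job 2: p=8, C=14
  Job 3: p=13, C=27
  Job 4: p=13, C=40
  Job 5: p=14, C=54
Total completion time = 6 + 14 + 27 + 40 + 54 = 141

141


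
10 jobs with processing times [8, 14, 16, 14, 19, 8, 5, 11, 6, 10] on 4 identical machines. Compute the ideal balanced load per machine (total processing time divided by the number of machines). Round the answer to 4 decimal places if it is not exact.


Total processing time = 8 + 14 + 16 + 14 + 19 + 8 + 5 + 11 + 6 + 10 = 111
Number of machines = 4
Ideal balanced load = 111 / 4 = 27.75

27.75


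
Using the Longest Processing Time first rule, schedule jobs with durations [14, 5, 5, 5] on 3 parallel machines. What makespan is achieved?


Sort jobs in decreasing order (LPT): [14, 5, 5, 5]
Assign each job to the least loaded machine:
  Machine 1: jobs [14], load = 14
  Machine 2: jobs [5, 5], load = 10
  Machine 3: jobs [5], load = 5
Makespan = max load = 14

14


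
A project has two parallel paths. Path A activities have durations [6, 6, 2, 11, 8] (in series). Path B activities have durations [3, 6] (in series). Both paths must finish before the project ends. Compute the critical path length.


Path A total = 6 + 6 + 2 + 11 + 8 = 33
Path B total = 3 + 6 = 9
Critical path = longest path = max(33, 9) = 33

33


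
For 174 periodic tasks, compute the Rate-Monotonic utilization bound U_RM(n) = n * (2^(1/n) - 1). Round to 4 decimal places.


Compute 2^(1/174) = 1.0039915496
Subtract 1: 1.0039915496 - 1 = 0.0039915496
Multiply by n: 174 * 0.0039915496 = 0.6945296304
Round to 4 dp: 0.6945

0.6945


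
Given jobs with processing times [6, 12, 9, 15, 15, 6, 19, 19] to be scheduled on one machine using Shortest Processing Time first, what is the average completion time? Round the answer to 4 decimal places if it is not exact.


Sort jobs by processing time (SPT order): [6, 6, 9, 12, 15, 15, 19, 19]
Compute completion times sequentially:
  Job 1: processing = 6, completes at 6
  Job 2: processing = 6, completes at 12
  Job 3: processing = 9, completes at 21
  Job 4: processing = 12, completes at 33
  Job 5: processing = 15, completes at 48
  Job 6: processing = 15, completes at 63
  Job 7: processing = 19, completes at 82
  Job 8: processing = 19, completes at 101
Sum of completion times = 366
Average completion time = 366/8 = 45.75

45.75


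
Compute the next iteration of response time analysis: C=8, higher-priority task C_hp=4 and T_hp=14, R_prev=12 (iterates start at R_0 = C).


R_next = C + ceil(R_prev / T_hp) * C_hp
ceil(12 / 14) = ceil(0.8571) = 1
Interference = 1 * 4 = 4
R_next = 8 + 4 = 12
R_next = R_prev, so the iteration has converged (response time = 12).

12


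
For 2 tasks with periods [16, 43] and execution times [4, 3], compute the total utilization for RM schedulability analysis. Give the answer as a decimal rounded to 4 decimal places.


Compute individual utilizations (exact fractions):
  Task 1: C/T = 4/16 = 1/4 (approx. 0.25)
  Task 2: C/T = 3/43 (approx. 0.0698)
Total utilization U = 1/4 + 3/43 = 55/172
Rounded to 4 decimal places: U = 0.3198
RM (Liu & Layland) bound for 2 tasks = 0.828427; compare with U = 55/172 (approx. 0.319767)
U <= bound, so schedulable by RM sufficient condition.

0.3198


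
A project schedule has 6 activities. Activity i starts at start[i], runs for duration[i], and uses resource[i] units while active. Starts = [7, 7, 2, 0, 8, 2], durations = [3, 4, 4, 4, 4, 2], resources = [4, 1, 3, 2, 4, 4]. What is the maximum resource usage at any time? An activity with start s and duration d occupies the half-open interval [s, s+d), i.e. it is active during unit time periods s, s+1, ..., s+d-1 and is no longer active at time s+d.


Each activity i is active on [start_i, start_i + duration_i).
Compute total resource usage per time slot:
  t=0: active resources = [2], total = 2
  t=1: active resources = [2], total = 2
  t=2: active resources = [3, 2, 4], total = 9
  t=3: active resources = [3, 2, 4], total = 9
  t=4: active resources = [3], total = 3
  t=5: active resources = [3], total = 3
  t=6: active resources = [], total = 0
  t=7: active resources = [4, 1], total = 5
  t=8: active resources = [4, 1, 4], total = 9
  t=9: active resources = [4, 1, 4], total = 9
  t=10: active resources = [1, 4], total = 5
  t=11: active resources = [4], total = 4
Peak resource demand = 9

9


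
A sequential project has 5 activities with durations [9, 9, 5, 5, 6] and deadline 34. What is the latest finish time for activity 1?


LF(activity 1) = deadline - sum of successor durations
Successors: activities 2 through 5 with durations [9, 5, 5, 6]
Sum of successor durations = 25
LF = 34 - 25 = 9

9


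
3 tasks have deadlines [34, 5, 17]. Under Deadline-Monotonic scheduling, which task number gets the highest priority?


Sort tasks by relative deadline (ascending):
  Task 2: deadline = 5
  Task 3: deadline = 17
  Task 1: deadline = 34
Priority order (highest first): [2, 3, 1]
Highest priority task = 2

2


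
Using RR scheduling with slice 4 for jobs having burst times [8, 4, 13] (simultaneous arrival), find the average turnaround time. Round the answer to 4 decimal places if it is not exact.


Time quantum = 4
Execution trace:
  J1 runs 4 units, time = 4
  J2 runs 4 units, time = 8
  J3 runs 4 units, time = 12
  J1 runs 4 units, time = 16
  J3 runs 4 units, time = 20
  J3 runs 4 units, time = 24
  J3 runs 1 units, time = 25
Finish times: [16, 8, 25]
Average turnaround = 49/3 = 16.3333

16.3333


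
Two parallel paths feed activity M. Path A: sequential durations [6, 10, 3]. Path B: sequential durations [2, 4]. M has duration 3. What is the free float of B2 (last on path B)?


ES(B2) = sum of predecessors on chain B = 2
EF(B2) = ES + duration = 2 + 4 = 6
Successor of B2 is M. ES(M) = max(sum(A), sum(B)) = max(19, 6) = 19
Free float = ES(successor) - EF(current) = 19 - 6 = 13

13


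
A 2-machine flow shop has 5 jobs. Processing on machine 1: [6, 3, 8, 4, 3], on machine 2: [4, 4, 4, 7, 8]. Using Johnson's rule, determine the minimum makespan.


Apply Johnson's rule:
  Group 1 (a <= b): [(2, 3, 4), (5, 3, 8), (4, 4, 7)]
  Group 2 (a > b): [(1, 6, 4), (3, 8, 4)]
Optimal job order: [2, 5, 4, 1, 3]
Schedule:
  Job 2: M1 done at 3, M2 done at 7
  Job 5: M1 done at 6, M2 done at 15
  Job 4: M1 done at 10, M2 done at 22
  Job 1: M1 done at 16, M2 done at 26
  Job 3: M1 done at 24, M2 done at 30
Makespan = 30

30


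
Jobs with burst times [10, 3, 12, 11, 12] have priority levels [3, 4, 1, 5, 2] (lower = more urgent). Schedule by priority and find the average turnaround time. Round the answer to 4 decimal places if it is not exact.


Sort by priority (ascending = highest first):
Order: [(1, 12), (2, 12), (3, 10), (4, 3), (5, 11)]
Completion times:
  Priority 1, burst=12, C=12
  Priority 2, burst=12, C=24
  Priority 3, burst=10, C=34
  Priority 4, burst=3, C=37
  Priority 5, burst=11, C=48
Average turnaround = 155/5 = 31.0

31.0


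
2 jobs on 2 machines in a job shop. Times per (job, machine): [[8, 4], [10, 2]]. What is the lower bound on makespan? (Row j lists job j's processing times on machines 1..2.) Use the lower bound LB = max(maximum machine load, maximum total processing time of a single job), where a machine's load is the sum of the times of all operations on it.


Machine loads:
  Machine 1: 8 + 10 = 18
  Machine 2: 4 + 2 = 6
Max machine load = 18
Job totals:
  Job 1: 12
  Job 2: 12
Max job total = 12
Lower bound = max(18, 12) = 18

18


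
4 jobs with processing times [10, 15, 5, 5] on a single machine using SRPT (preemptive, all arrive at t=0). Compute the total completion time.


Since all jobs arrive at t=0, SRPT equals SPT ordering.
SPT order: [5, 5, 10, 15]
Completion times:
  Job 1: p=5, C=5
  Job 2: p=5, C=10
  Job 3: p=10, C=20
  Job 4: p=15, C=35
Total completion time = 5 + 10 + 20 + 35 = 70

70


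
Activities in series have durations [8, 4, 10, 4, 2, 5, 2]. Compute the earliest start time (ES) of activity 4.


Activity 4 starts after activities 1 through 3 complete.
Predecessor durations: [8, 4, 10]
ES = 8 + 4 + 10 = 22

22


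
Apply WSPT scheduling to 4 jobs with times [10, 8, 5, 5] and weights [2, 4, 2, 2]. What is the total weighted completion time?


Compute p/w ratios and sort ascending (WSPT): [(8, 4), (5, 2), (5, 2), (10, 2)]
Compute weighted completion times:
  Job (p=8,w=4): C=8, w*C=4*8=32
  Job (p=5,w=2): C=13, w*C=2*13=26
  Job (p=5,w=2): C=18, w*C=2*18=36
  Job (p=10,w=2): C=28, w*C=2*28=56
Total weighted completion time = 150

150


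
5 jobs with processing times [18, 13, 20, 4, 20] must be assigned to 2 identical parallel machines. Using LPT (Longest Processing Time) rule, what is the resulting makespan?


Sort jobs in decreasing order (LPT): [20, 20, 18, 13, 4]
Assign each job to the least loaded machine:
  Machine 1: jobs [20, 18], load = 38
  Machine 2: jobs [20, 13, 4], load = 37
Makespan = max load = 38

38


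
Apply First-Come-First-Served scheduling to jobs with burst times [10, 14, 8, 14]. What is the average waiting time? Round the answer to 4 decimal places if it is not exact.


FCFS order (as given): [10, 14, 8, 14]
Waiting times:
  Job 1: wait = 0
  Job 2: wait = 10
  Job 3: wait = 24
  Job 4: wait = 32
Sum of waiting times = 66
Average waiting time = 66/4 = 16.5

16.5


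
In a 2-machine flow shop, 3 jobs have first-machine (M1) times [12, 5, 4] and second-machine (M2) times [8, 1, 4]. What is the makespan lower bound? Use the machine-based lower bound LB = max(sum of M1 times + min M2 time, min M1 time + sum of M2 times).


LB1 = sum(M1 times) + min(M2 times) = 21 + 1 = 22
LB2 = min(M1 times) + sum(M2 times) = 4 + 13 = 17
Lower bound = max(LB1, LB2) = max(22, 17) = 22

22


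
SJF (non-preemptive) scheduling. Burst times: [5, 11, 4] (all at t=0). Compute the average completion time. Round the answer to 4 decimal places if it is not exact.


SJF order (ascending): [4, 5, 11]
Completion times:
  Job 1: burst=4, C=4
  Job 2: burst=5, C=9
  Job 3: burst=11, C=20
Average completion = 33/3 = 11.0

11.0


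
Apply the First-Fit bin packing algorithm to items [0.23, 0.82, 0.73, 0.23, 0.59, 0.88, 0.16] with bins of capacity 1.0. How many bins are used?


Place items sequentially using First-Fit:
  Item 0.23 -> new Bin 1
  Item 0.82 -> new Bin 2
  Item 0.73 -> Bin 1 (now 0.96)
  Item 0.23 -> new Bin 3
  Item 0.59 -> Bin 3 (now 0.82)
  Item 0.88 -> new Bin 4
  Item 0.16 -> Bin 2 (now 0.98)
Total bins used = 4

4


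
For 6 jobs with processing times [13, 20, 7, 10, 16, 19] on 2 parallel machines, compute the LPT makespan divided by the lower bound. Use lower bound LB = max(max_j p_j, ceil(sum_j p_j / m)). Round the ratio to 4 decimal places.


LPT order: [20, 19, 16, 13, 10, 7]
Machine loads after assignment: [43, 42]
LPT makespan = 43
Lower bound = max(max_job, ceil(total/2)) = max(20, 43) = 43
Ratio = 43 / 43 = 1.0

1.0


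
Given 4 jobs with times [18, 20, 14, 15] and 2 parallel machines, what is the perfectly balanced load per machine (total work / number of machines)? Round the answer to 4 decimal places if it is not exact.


Total processing time = 18 + 20 + 14 + 15 = 67
Number of machines = 2
Ideal balanced load = 67 / 2 = 33.5

33.5


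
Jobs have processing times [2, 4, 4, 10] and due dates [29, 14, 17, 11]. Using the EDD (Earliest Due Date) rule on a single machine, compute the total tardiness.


Sort by due date (EDD order): [(10, 11), (4, 14), (4, 17), (2, 29)]
Compute completion times and tardiness:
  Job 1: p=10, d=11, C=10, tardiness=max(0,10-11)=0
  Job 2: p=4, d=14, C=14, tardiness=max(0,14-14)=0
  Job 3: p=4, d=17, C=18, tardiness=max(0,18-17)=1
  Job 4: p=2, d=29, C=20, tardiness=max(0,20-29)=0
Total tardiness = 1

1


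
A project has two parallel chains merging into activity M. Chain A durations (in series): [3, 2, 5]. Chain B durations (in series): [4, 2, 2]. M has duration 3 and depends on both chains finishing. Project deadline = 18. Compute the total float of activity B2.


Forward pass: ES(B2) = sum of predecessors on chain B = 4
EF = ES + duration = 4 + 2 = 6
Backward pass: LF(M) = deadline = 18; LS(M) = 18 - 3 = 15
LF(B2) = LS(M) - sum(successors on chain B) = 15 - 2 = 13
LS = LF - duration = 13 - 2 = 11
Total float = LS - ES = 11 - 4 = 7

7


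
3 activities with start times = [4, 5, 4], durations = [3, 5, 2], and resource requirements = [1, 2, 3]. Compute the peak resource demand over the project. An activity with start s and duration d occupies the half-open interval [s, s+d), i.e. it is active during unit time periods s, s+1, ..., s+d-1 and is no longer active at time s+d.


Each activity i is active on [start_i, start_i + duration_i).
Compute total resource usage per time slot:
  t=0: active resources = [], total = 0
  t=1: active resources = [], total = 0
  t=2: active resources = [], total = 0
  t=3: active resources = [], total = 0
  t=4: active resources = [1, 3], total = 4
  t=5: active resources = [1, 2, 3], total = 6
  t=6: active resources = [1, 2], total = 3
  t=7: active resources = [2], total = 2
  t=8: active resources = [2], total = 2
  t=9: active resources = [2], total = 2
Peak resource demand = 6

6


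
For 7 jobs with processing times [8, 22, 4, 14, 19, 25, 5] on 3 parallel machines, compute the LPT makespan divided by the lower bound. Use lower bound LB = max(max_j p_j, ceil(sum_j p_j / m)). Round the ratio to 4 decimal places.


LPT order: [25, 22, 19, 14, 8, 5, 4]
Machine loads after assignment: [34, 30, 33]
LPT makespan = 34
Lower bound = max(max_job, ceil(total/3)) = max(25, 33) = 33
Ratio = 34 / 33 = 1.0303

1.0303


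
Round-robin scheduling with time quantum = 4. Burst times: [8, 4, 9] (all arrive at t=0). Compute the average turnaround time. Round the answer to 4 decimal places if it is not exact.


Time quantum = 4
Execution trace:
  J1 runs 4 units, time = 4
  J2 runs 4 units, time = 8
  J3 runs 4 units, time = 12
  J1 runs 4 units, time = 16
  J3 runs 4 units, time = 20
  J3 runs 1 units, time = 21
Finish times: [16, 8, 21]
Average turnaround = 45/3 = 15.0

15.0


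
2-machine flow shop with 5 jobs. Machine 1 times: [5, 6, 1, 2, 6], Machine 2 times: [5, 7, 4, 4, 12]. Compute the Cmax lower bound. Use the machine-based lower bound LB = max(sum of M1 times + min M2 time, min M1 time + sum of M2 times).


LB1 = sum(M1 times) + min(M2 times) = 20 + 4 = 24
LB2 = min(M1 times) + sum(M2 times) = 1 + 32 = 33
Lower bound = max(LB1, LB2) = max(24, 33) = 33

33


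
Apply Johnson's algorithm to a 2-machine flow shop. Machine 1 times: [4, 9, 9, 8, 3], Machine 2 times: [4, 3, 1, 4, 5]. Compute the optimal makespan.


Apply Johnson's rule:
  Group 1 (a <= b): [(5, 3, 5), (1, 4, 4)]
  Group 2 (a > b): [(4, 8, 4), (2, 9, 3), (3, 9, 1)]
Optimal job order: [5, 1, 4, 2, 3]
Schedule:
  Job 5: M1 done at 3, M2 done at 8
  Job 1: M1 done at 7, M2 done at 12
  Job 4: M1 done at 15, M2 done at 19
  Job 2: M1 done at 24, M2 done at 27
  Job 3: M1 done at 33, M2 done at 34
Makespan = 34

34


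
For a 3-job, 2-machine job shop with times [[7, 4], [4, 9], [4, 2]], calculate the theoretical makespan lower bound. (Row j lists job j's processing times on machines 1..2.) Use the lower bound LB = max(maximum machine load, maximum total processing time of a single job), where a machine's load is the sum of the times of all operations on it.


Machine loads:
  Machine 1: 7 + 4 + 4 = 15
  Machine 2: 4 + 9 + 2 = 15
Max machine load = 15
Job totals:
  Job 1: 11
  Job 2: 13
  Job 3: 6
Max job total = 13
Lower bound = max(15, 13) = 15

15


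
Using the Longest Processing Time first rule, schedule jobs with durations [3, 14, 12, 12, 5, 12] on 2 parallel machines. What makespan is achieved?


Sort jobs in decreasing order (LPT): [14, 12, 12, 12, 5, 3]
Assign each job to the least loaded machine:
  Machine 1: jobs [14, 12, 3], load = 29
  Machine 2: jobs [12, 12, 5], load = 29
Makespan = max load = 29

29


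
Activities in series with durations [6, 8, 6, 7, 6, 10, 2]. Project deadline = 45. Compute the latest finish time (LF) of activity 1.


LF(activity 1) = deadline - sum of successor durations
Successors: activities 2 through 7 with durations [8, 6, 7, 6, 10, 2]
Sum of successor durations = 39
LF = 45 - 39 = 6

6


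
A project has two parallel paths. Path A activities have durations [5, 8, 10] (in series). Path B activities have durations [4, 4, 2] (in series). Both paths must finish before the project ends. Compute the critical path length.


Path A total = 5 + 8 + 10 = 23
Path B total = 4 + 4 + 2 = 10
Critical path = longest path = max(23, 10) = 23

23


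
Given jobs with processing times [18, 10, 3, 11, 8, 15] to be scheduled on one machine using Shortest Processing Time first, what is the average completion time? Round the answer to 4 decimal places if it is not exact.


Sort jobs by processing time (SPT order): [3, 8, 10, 11, 15, 18]
Compute completion times sequentially:
  Job 1: processing = 3, completes at 3
  Job 2: processing = 8, completes at 11
  Job 3: processing = 10, completes at 21
  Job 4: processing = 11, completes at 32
  Job 5: processing = 15, completes at 47
  Job 6: processing = 18, completes at 65
Sum of completion times = 179
Average completion time = 179/6 = 29.8333

29.8333


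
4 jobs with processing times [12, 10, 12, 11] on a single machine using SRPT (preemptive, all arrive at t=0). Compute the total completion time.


Since all jobs arrive at t=0, SRPT equals SPT ordering.
SPT order: [10, 11, 12, 12]
Completion times:
  Job 1: p=10, C=10
  Job 2: p=11, C=21
  Job 3: p=12, C=33
  Job 4: p=12, C=45
Total completion time = 10 + 21 + 33 + 45 = 109

109


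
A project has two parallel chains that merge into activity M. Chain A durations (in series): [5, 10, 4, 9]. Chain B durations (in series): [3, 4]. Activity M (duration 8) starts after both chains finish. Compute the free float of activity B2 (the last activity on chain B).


ES(B2) = sum of predecessors on chain B = 3
EF(B2) = ES + duration = 3 + 4 = 7
Successor of B2 is M. ES(M) = max(sum(A), sum(B)) = max(28, 7) = 28
Free float = ES(successor) - EF(current) = 28 - 7 = 21

21


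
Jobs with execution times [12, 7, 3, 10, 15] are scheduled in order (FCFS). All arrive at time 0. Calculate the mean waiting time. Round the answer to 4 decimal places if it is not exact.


FCFS order (as given): [12, 7, 3, 10, 15]
Waiting times:
  Job 1: wait = 0
  Job 2: wait = 12
  Job 3: wait = 19
  Job 4: wait = 22
  Job 5: wait = 32
Sum of waiting times = 85
Average waiting time = 85/5 = 17.0

17.0


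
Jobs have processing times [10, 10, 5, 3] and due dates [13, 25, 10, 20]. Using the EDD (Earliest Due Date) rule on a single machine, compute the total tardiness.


Sort by due date (EDD order): [(5, 10), (10, 13), (3, 20), (10, 25)]
Compute completion times and tardiness:
  Job 1: p=5, d=10, C=5, tardiness=max(0,5-10)=0
  Job 2: p=10, d=13, C=15, tardiness=max(0,15-13)=2
  Job 3: p=3, d=20, C=18, tardiness=max(0,18-20)=0
  Job 4: p=10, d=25, C=28, tardiness=max(0,28-25)=3
Total tardiness = 5

5


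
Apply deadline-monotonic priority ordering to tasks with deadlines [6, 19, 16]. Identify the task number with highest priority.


Sort tasks by relative deadline (ascending):
  Task 1: deadline = 6
  Task 3: deadline = 16
  Task 2: deadline = 19
Priority order (highest first): [1, 3, 2]
Highest priority task = 1

1


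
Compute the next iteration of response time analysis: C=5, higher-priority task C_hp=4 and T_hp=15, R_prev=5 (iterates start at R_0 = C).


R_next = C + ceil(R_prev / T_hp) * C_hp
ceil(5 / 15) = ceil(0.3333) = 1
Interference = 1 * 4 = 4
R_next = 5 + 4 = 9

9


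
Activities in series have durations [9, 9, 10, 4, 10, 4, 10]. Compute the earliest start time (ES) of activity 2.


Activity 2 starts after activities 1 through 1 complete.
Predecessor durations: [9]
ES = 9 = 9

9


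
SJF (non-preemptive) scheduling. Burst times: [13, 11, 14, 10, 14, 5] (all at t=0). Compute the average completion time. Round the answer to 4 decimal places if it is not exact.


SJF order (ascending): [5, 10, 11, 13, 14, 14]
Completion times:
  Job 1: burst=5, C=5
  Job 2: burst=10, C=15
  Job 3: burst=11, C=26
  Job 4: burst=13, C=39
  Job 5: burst=14, C=53
  Job 6: burst=14, C=67
Average completion = 205/6 = 34.1667

34.1667


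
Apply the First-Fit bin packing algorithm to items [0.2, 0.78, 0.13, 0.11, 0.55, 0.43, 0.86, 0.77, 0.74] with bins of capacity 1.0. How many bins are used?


Place items sequentially using First-Fit:
  Item 0.2 -> new Bin 1
  Item 0.78 -> Bin 1 (now 0.98)
  Item 0.13 -> new Bin 2
  Item 0.11 -> Bin 2 (now 0.24)
  Item 0.55 -> Bin 2 (now 0.79)
  Item 0.43 -> new Bin 3
  Item 0.86 -> new Bin 4
  Item 0.77 -> new Bin 5
  Item 0.74 -> new Bin 6
Total bins used = 6

6


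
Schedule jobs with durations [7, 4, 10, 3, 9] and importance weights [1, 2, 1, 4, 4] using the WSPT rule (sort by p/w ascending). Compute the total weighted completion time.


Compute p/w ratios and sort ascending (WSPT): [(3, 4), (4, 2), (9, 4), (7, 1), (10, 1)]
Compute weighted completion times:
  Job (p=3,w=4): C=3, w*C=4*3=12
  Job (p=4,w=2): C=7, w*C=2*7=14
  Job (p=9,w=4): C=16, w*C=4*16=64
  Job (p=7,w=1): C=23, w*C=1*23=23
  Job (p=10,w=1): C=33, w*C=1*33=33
Total weighted completion time = 146

146


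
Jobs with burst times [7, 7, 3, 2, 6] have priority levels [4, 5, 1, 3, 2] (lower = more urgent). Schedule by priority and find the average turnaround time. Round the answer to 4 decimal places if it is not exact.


Sort by priority (ascending = highest first):
Order: [(1, 3), (2, 6), (3, 2), (4, 7), (5, 7)]
Completion times:
  Priority 1, burst=3, C=3
  Priority 2, burst=6, C=9
  Priority 3, burst=2, C=11
  Priority 4, burst=7, C=18
  Priority 5, burst=7, C=25
Average turnaround = 66/5 = 13.2

13.2


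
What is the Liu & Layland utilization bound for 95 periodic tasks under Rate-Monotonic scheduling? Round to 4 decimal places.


Compute 2^(1/95) = 1.0073229689
Subtract 1: 1.0073229689 - 1 = 0.0073229689
Multiply by n: 95 * 0.0073229689 = 0.6956820455
Round to 4 dp: 0.6957

0.6957


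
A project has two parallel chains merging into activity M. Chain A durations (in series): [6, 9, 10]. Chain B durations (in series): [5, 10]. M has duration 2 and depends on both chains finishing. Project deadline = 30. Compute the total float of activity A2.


Forward pass: ES(A2) = sum of predecessors on chain A = 6
EF = ES + duration = 6 + 9 = 15
Backward pass: LF(M) = deadline = 30; LS(M) = 30 - 2 = 28
LF(A2) = LS(M) - sum(successors on chain A) = 28 - 10 = 18
LS = LF - duration = 18 - 9 = 9
Total float = LS - ES = 9 - 6 = 3

3


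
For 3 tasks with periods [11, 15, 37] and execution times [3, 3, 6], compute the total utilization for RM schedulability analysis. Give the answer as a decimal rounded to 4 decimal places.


Compute individual utilizations (exact fractions):
  Task 1: C/T = 3/11 (approx. 0.2727)
  Task 2: C/T = 3/15 = 1/5 (approx. 0.2)
  Task 3: C/T = 6/37 (approx. 0.1622)
Total utilization U = 3/11 + 1/5 + 6/37 = 1292/2035
Rounded to 4 decimal places: U = 0.6349
RM (Liu & Layland) bound for 3 tasks = 0.779763; compare with U = 1292/2035 (approx. 0.634889)
U <= bound, so schedulable by RM sufficient condition.

0.6349


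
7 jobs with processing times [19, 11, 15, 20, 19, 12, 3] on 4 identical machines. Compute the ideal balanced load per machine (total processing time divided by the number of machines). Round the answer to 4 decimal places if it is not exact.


Total processing time = 19 + 11 + 15 + 20 + 19 + 12 + 3 = 99
Number of machines = 4
Ideal balanced load = 99 / 4 = 24.75

24.75


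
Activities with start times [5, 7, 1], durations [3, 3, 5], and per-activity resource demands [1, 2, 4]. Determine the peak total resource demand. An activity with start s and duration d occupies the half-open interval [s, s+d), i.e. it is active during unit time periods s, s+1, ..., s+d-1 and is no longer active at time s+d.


Each activity i is active on [start_i, start_i + duration_i).
Compute total resource usage per time slot:
  t=0: active resources = [], total = 0
  t=1: active resources = [4], total = 4
  t=2: active resources = [4], total = 4
  t=3: active resources = [4], total = 4
  t=4: active resources = [4], total = 4
  t=5: active resources = [1, 4], total = 5
  t=6: active resources = [1], total = 1
  t=7: active resources = [1, 2], total = 3
  t=8: active resources = [2], total = 2
  t=9: active resources = [2], total = 2
Peak resource demand = 5

5


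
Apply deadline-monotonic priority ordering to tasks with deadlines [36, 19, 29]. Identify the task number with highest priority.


Sort tasks by relative deadline (ascending):
  Task 2: deadline = 19
  Task 3: deadline = 29
  Task 1: deadline = 36
Priority order (highest first): [2, 3, 1]
Highest priority task = 2

2


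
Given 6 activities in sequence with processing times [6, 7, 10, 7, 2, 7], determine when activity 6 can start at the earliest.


Activity 6 starts after activities 1 through 5 complete.
Predecessor durations: [6, 7, 10, 7, 2]
ES = 6 + 7 + 10 + 7 + 2 = 32

32


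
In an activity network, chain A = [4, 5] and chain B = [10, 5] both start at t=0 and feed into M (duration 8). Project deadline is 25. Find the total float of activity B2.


Forward pass: ES(B2) = sum of predecessors on chain B = 10
EF = ES + duration = 10 + 5 = 15
Backward pass: LF(M) = deadline = 25; LS(M) = 25 - 8 = 17
LF(B2) = LS(M) - sum(successors on chain B) = 17 - 0 = 17
LS = LF - duration = 17 - 5 = 12
Total float = LS - ES = 12 - 10 = 2

2


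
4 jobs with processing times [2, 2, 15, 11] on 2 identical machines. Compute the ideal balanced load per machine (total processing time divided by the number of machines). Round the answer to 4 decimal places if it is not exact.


Total processing time = 2 + 2 + 15 + 11 = 30
Number of machines = 2
Ideal balanced load = 30 / 2 = 15.0

15.0


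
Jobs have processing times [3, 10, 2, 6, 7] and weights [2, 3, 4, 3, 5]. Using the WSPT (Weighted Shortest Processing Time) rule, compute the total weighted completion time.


Compute p/w ratios and sort ascending (WSPT): [(2, 4), (7, 5), (3, 2), (6, 3), (10, 3)]
Compute weighted completion times:
  Job (p=2,w=4): C=2, w*C=4*2=8
  Job (p=7,w=5): C=9, w*C=5*9=45
  Job (p=3,w=2): C=12, w*C=2*12=24
  Job (p=6,w=3): C=18, w*C=3*18=54
  Job (p=10,w=3): C=28, w*C=3*28=84
Total weighted completion time = 215

215


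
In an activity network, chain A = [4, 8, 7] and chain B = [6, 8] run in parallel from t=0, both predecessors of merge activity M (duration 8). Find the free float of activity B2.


ES(B2) = sum of predecessors on chain B = 6
EF(B2) = ES + duration = 6 + 8 = 14
Successor of B2 is M. ES(M) = max(sum(A), sum(B)) = max(19, 14) = 19
Free float = ES(successor) - EF(current) = 19 - 14 = 5

5


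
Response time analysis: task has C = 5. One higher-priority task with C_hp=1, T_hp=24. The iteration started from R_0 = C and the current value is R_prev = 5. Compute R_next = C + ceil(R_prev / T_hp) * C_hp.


R_next = C + ceil(R_prev / T_hp) * C_hp
ceil(5 / 24) = ceil(0.2083) = 1
Interference = 1 * 1 = 1
R_next = 5 + 1 = 6

6


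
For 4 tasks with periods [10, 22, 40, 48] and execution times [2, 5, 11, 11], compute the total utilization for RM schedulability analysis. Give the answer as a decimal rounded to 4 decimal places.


Compute individual utilizations (exact fractions):
  Task 1: C/T = 2/10 = 1/5 (approx. 0.2)
  Task 2: C/T = 5/22 (approx. 0.2273)
  Task 3: C/T = 11/40 (approx. 0.275)
  Task 4: C/T = 11/48 (approx. 0.2292)
Total utilization U = 1/5 + 5/22 + 11/40 + 11/48 = 2459/2640
Rounded to 4 decimal places: U = 0.9314
RM (Liu & Layland) bound for 4 tasks = 0.756828; compare with U = 2459/2640 (approx. 0.931439)
bound < U <= 1, so the RM sufficient condition is not met (inconclusive; an exact test such as response-time analysis is needed).

0.9314


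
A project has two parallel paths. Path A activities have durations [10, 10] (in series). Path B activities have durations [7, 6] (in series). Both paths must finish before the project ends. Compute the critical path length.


Path A total = 10 + 10 = 20
Path B total = 7 + 6 = 13
Critical path = longest path = max(20, 13) = 20

20


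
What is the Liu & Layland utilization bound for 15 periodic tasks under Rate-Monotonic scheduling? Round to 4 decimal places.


Compute 2^(1/15) = 1.0472941228
Subtract 1: 1.0472941228 - 1 = 0.0472941228
Multiply by n: 15 * 0.0472941228 = 0.7094118420
Round to 4 dp: 0.7094

0.7094


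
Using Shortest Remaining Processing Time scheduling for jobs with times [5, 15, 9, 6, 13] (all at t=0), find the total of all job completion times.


Since all jobs arrive at t=0, SRPT equals SPT ordering.
SPT order: [5, 6, 9, 13, 15]
Completion times:
  Job 1: p=5, C=5
  Job 2: p=6, C=11
  Job 3: p=9, C=20
  Job 4: p=13, C=33
  Job 5: p=15, C=48
Total completion time = 5 + 11 + 20 + 33 + 48 = 117

117


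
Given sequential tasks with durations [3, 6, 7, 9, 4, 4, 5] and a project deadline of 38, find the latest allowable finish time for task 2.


LF(activity 2) = deadline - sum of successor durations
Successors: activities 3 through 7 with durations [7, 9, 4, 4, 5]
Sum of successor durations = 29
LF = 38 - 29 = 9

9


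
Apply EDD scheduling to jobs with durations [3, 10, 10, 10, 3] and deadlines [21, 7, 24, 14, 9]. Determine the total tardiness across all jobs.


Sort by due date (EDD order): [(10, 7), (3, 9), (10, 14), (3, 21), (10, 24)]
Compute completion times and tardiness:
  Job 1: p=10, d=7, C=10, tardiness=max(0,10-7)=3
  Job 2: p=3, d=9, C=13, tardiness=max(0,13-9)=4
  Job 3: p=10, d=14, C=23, tardiness=max(0,23-14)=9
  Job 4: p=3, d=21, C=26, tardiness=max(0,26-21)=5
  Job 5: p=10, d=24, C=36, tardiness=max(0,36-24)=12
Total tardiness = 33

33


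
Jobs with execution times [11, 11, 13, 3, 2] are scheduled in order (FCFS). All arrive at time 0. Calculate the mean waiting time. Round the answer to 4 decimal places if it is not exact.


FCFS order (as given): [11, 11, 13, 3, 2]
Waiting times:
  Job 1: wait = 0
  Job 2: wait = 11
  Job 3: wait = 22
  Job 4: wait = 35
  Job 5: wait = 38
Sum of waiting times = 106
Average waiting time = 106/5 = 21.2

21.2


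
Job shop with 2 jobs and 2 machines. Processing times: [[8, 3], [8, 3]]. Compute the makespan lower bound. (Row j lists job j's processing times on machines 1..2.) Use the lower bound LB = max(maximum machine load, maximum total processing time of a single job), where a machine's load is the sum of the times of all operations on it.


Machine loads:
  Machine 1: 8 + 8 = 16
  Machine 2: 3 + 3 = 6
Max machine load = 16
Job totals:
  Job 1: 11
  Job 2: 11
Max job total = 11
Lower bound = max(16, 11) = 16

16


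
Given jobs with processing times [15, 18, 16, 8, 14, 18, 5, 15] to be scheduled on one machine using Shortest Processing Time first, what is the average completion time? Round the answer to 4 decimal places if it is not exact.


Sort jobs by processing time (SPT order): [5, 8, 14, 15, 15, 16, 18, 18]
Compute completion times sequentially:
  Job 1: processing = 5, completes at 5
  Job 2: processing = 8, completes at 13
  Job 3: processing = 14, completes at 27
  Job 4: processing = 15, completes at 42
  Job 5: processing = 15, completes at 57
  Job 6: processing = 16, completes at 73
  Job 7: processing = 18, completes at 91
  Job 8: processing = 18, completes at 109
Sum of completion times = 417
Average completion time = 417/8 = 52.125

52.125


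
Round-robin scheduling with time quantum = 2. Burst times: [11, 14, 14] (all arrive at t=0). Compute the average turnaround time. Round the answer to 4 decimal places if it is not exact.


Time quantum = 2
Execution trace:
  J1 runs 2 units, time = 2
  J2 runs 2 units, time = 4
  J3 runs 2 units, time = 6
  J1 runs 2 units, time = 8
  J2 runs 2 units, time = 10
  J3 runs 2 units, time = 12
  J1 runs 2 units, time = 14
  J2 runs 2 units, time = 16
  J3 runs 2 units, time = 18
  J1 runs 2 units, time = 20
  J2 runs 2 units, time = 22
  J3 runs 2 units, time = 24
  J1 runs 2 units, time = 26
  J2 runs 2 units, time = 28
  J3 runs 2 units, time = 30
  J1 runs 1 units, time = 31
  J2 runs 2 units, time = 33
  J3 runs 2 units, time = 35
  J2 runs 2 units, time = 37
  J3 runs 2 units, time = 39
Finish times: [31, 37, 39]
Average turnaround = 107/3 = 35.6667

35.6667


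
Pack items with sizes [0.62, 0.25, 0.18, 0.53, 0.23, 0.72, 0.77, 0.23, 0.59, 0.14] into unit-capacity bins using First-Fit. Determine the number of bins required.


Place items sequentially using First-Fit:
  Item 0.62 -> new Bin 1
  Item 0.25 -> Bin 1 (now 0.87)
  Item 0.18 -> new Bin 2
  Item 0.53 -> Bin 2 (now 0.71)
  Item 0.23 -> Bin 2 (now 0.94)
  Item 0.72 -> new Bin 3
  Item 0.77 -> new Bin 4
  Item 0.23 -> Bin 3 (now 0.95)
  Item 0.59 -> new Bin 5
  Item 0.14 -> Bin 4 (now 0.91)
Total bins used = 5

5


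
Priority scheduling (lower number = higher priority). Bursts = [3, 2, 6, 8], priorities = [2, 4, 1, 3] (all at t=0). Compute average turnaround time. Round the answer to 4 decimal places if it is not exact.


Sort by priority (ascending = highest first):
Order: [(1, 6), (2, 3), (3, 8), (4, 2)]
Completion times:
  Priority 1, burst=6, C=6
  Priority 2, burst=3, C=9
  Priority 3, burst=8, C=17
  Priority 4, burst=2, C=19
Average turnaround = 51/4 = 12.75

12.75


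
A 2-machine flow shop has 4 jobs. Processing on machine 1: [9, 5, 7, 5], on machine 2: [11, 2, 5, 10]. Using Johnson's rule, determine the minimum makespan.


Apply Johnson's rule:
  Group 1 (a <= b): [(4, 5, 10), (1, 9, 11)]
  Group 2 (a > b): [(3, 7, 5), (2, 5, 2)]
Optimal job order: [4, 1, 3, 2]
Schedule:
  Job 4: M1 done at 5, M2 done at 15
  Job 1: M1 done at 14, M2 done at 26
  Job 3: M1 done at 21, M2 done at 31
  Job 2: M1 done at 26, M2 done at 33
Makespan = 33

33


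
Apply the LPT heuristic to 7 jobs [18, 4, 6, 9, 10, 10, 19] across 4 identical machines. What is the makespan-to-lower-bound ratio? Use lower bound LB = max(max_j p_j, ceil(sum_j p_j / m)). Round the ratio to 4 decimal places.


LPT order: [19, 18, 10, 10, 9, 6, 4]
Machine loads after assignment: [19, 18, 19, 20]
LPT makespan = 20
Lower bound = max(max_job, ceil(total/4)) = max(19, 19) = 19
Ratio = 20 / 19 = 1.0526

1.0526


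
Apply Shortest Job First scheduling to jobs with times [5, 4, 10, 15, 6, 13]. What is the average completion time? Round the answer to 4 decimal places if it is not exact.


SJF order (ascending): [4, 5, 6, 10, 13, 15]
Completion times:
  Job 1: burst=4, C=4
  Job 2: burst=5, C=9
  Job 3: burst=6, C=15
  Job 4: burst=10, C=25
  Job 5: burst=13, C=38
  Job 6: burst=15, C=53
Average completion = 144/6 = 24.0

24.0
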